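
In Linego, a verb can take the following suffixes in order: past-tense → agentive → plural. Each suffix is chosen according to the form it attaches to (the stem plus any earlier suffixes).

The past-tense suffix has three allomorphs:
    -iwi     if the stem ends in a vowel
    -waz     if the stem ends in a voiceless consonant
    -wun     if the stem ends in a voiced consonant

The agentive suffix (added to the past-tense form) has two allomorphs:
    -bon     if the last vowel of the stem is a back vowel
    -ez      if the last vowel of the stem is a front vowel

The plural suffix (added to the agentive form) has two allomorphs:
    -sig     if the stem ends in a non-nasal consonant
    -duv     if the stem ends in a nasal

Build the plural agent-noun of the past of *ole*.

*ole*: final sound = /e/, a vowel → -iwi → *oleiwi*.
The last vowel of the past-tense form *oleiwi* is /i/, which is a front vowel, so the agentive suffix is -ez, giving *oleiwiez*.
Since the final consonant of the agentive form *oleiwiez* is /z/ (non-nasal), it takes -sig, giving *oleiwiezsig*.

oleiwiezsig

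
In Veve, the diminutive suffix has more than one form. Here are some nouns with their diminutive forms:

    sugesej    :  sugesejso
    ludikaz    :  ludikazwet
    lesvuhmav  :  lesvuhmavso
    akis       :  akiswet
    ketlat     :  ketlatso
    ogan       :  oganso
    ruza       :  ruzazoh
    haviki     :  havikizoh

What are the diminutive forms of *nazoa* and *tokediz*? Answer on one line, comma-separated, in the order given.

nazoazoh, tokedizwet

The pattern is sibilance of the final sound: -wet when the stem ends in a sibilant (*ludikaz*, *akis*); -so when the stem ends in a non-sibilant consonant (*sugesej*, *lesvuhmav*, *ketlat*, *ogan*); -zoh when the stem ends in a vowel (*ruza*, *haviki*).
The final sound of *nazoa* is /a/, which is a vowel, so the suffix is -zoh, giving *nazoazoh*.
Since the final sound of *tokediz* is /z/ (a sibilant), it takes -wet, giving *tokedizwet*.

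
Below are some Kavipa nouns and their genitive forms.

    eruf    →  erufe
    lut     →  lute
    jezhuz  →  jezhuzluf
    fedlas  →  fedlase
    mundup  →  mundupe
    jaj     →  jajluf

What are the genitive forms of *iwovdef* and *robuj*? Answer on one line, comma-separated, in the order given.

The pattern is voicing of the final consonant: -e when the stem ends in a voiceless consonant (*eruf*, *lut*, *fedlas*, *mundup*); -luf when the stem ends in a voiced consonant (*jezhuz*, *jaj*).
Since the final consonant of *iwovdef* is /f/ (voiceless), it takes -e, giving *iwovdefe*.
Since the final consonant of *robuj* is /j/ (voiced), it takes -luf, giving *robujluf*.

iwovdefe, robujluf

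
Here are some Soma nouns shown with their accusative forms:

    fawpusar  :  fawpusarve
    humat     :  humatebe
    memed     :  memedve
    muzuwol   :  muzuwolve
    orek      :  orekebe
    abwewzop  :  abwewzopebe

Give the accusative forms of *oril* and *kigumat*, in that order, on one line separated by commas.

orilve, kigumatebe

The pattern is voicing of the final consonant: -ebe when the stem ends in a voiceless consonant (*humat*, *orek*, *abwewzop*); -ve when the stem ends in a voiced consonant (*fawpusar*, *memed*, *muzuwol*).
*oril*: final consonant = /l/, voiced → -ve → *orilve*.
The final consonant of *kigumat* is /t/, which is voiceless, so the suffix is -ebe, giving *kigumatebe*.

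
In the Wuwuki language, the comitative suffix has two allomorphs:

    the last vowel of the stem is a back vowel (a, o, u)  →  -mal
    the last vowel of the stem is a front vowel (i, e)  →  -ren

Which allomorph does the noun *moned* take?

-ren

*moned*: last vowel = /e/, a front vowel → -ren.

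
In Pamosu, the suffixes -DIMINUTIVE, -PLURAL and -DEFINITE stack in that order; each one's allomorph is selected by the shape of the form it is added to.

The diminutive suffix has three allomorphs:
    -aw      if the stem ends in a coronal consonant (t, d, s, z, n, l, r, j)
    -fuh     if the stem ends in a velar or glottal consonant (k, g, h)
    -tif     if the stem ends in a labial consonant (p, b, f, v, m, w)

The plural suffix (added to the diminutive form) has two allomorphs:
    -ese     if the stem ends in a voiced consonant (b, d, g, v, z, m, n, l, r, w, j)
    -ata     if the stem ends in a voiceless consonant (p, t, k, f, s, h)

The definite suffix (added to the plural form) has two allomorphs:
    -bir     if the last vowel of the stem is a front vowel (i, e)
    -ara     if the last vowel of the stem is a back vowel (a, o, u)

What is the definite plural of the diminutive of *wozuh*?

wozuhfuhataara

The final consonant of *wozuh* is /h/, which is velar/glottal, so the diminutive suffix is -fuh, giving *wozuhfuh*.
The final consonant of the diminutive form *wozuhfuh* is /h/, which is voiceless, so the plural suffix is -ata, giving *wozuhfuhata*.
Since the last vowel of the plural form *wozuhfuhata* is /a/ (a back vowel), it takes -ara, giving *wozuhfuhataara*.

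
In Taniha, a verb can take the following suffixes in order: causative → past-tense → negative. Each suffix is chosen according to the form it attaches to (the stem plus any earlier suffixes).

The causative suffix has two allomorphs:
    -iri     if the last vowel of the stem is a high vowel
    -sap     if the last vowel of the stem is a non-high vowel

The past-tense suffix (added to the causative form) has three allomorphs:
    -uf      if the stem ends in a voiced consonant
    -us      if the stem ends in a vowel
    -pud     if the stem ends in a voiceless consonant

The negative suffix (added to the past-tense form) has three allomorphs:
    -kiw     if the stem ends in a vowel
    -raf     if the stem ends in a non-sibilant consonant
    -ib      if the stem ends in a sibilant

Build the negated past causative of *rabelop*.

rabelopsappudraf

The last vowel of *rabelop* is /o/, which is a non-high vowel, so the causative suffix is -sap, giving *rabelopsap*.
The causative form *rabelopsap*: final sound = /p/, a voiceless consonant → -pud → *rabelopsappud*.
The past-tense form *rabelopsappud*: final sound = /d/, a non-sibilant consonant → -raf → *rabelopsappudraf*.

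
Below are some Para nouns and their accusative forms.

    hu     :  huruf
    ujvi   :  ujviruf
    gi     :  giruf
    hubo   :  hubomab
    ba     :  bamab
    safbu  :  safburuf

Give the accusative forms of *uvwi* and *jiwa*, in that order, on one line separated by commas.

The pattern is height harmony: -ruf when the last vowel of the stem is a high vowel (*hu*, *ujvi*, *gi*, *safbu*); -mab when the last vowel of the stem is a non-high vowel (*hubo*, *ba*).
*uvwi*: last vowel = /i/, a high vowel → -ruf → *uvwiruf*.
The last vowel of *jiwa* is /a/, which is a non-high vowel, so the suffix is -mab, giving *jiwamab*.

uvwiruf, jiwamab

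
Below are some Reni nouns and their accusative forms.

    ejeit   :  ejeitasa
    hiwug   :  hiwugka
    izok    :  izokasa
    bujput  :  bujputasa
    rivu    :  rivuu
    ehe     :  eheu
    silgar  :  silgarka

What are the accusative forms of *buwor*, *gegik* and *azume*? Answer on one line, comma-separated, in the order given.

The pattern is voicing of the final sound: -asa when the stem ends in a voiceless consonant (*ejeit*, *izok*, *bujput*); -ka when the stem ends in a voiced consonant (*hiwug*, *silgar*); -u when the stem ends in a vowel (*rivu*, *ehe*).
*buwor* — final sound /r/ (a voiced consonant) → -ka → *buworka*.
*gegik*: final sound = /k/, a voiceless consonant → -asa → *gegikasa*.
*azume*: final sound = /e/, a vowel → -u → *azumeu*.

buworka, gegikasa, azumeu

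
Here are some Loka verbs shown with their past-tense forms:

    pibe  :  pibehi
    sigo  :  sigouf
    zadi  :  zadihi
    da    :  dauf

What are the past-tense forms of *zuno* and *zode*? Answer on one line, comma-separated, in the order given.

zunouf, zodehi

The alternation tracks the last vowel of the stem — -hi when the last vowel of the stem is a front vowel (*pibe*, *zadi*); -uf when the last vowel of the stem is a back vowel (*sigo*, *da*).
The last vowel of *zuno* is /o/, which is a back vowel, so the suffix is -uf, giving *zunouf*.
The last vowel of *zode* is /e/, which is a front vowel, so the suffix is -hi, giving *zodehi*.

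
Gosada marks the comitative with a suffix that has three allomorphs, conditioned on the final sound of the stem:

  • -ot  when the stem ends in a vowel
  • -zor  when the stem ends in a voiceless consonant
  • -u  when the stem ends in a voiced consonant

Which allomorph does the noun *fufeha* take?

Since the final sound of *fufeha* is /a/ (a vowel), it takes -ot.

-ot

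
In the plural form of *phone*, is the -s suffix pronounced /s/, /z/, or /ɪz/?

/z/

The stem *phone* ends in a voiced non-sibilant sound.
The plural suffix surfaces as /ɪz/ after sibilants, /s/ after other voiceless consonants, and /z/ after other voiced sounds.
So the plural -s on *phone* is pronounced /z/.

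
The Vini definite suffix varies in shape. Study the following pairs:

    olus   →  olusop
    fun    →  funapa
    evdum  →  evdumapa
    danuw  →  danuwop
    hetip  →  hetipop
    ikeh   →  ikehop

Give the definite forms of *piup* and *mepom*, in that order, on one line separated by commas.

The alternation tracks the final consonant of the stem — -apa when the stem ends in a nasal (*fun*, *evdum*); -op when the stem ends in a non-nasal consonant (*olus*, *danuw*, *hetip*, *ikeh*).
*piup*: final consonant = /p/, non-nasal → -op → *piupop*.
The final consonant of *mepom* is /m/, which is a nasal, so the suffix is -apa, giving *mepomapa*.

piupop, mepomapa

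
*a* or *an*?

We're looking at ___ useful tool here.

The indefinite article is chosen by the initial *sound* of the following word, not its spelling.
*useful* begins with the sound /juː/ (u pronounced /juː/) — a consonant sound.
So the article is *a*: We're looking at a useful tool here.

a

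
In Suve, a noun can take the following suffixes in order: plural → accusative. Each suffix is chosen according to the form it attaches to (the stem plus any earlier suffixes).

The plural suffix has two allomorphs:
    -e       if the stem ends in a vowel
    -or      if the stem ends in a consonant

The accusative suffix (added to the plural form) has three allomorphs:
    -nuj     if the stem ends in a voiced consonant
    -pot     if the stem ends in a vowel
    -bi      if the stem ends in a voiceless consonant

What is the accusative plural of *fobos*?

Since the final sound of *fobos* is /s/ (a consonant), it takes -or, giving *fobosor*.
Since the final sound of the plural form *fobosor* is /r/ (a voiced consonant), it takes -nuj, giving *fobosornuj*.

fobosornuj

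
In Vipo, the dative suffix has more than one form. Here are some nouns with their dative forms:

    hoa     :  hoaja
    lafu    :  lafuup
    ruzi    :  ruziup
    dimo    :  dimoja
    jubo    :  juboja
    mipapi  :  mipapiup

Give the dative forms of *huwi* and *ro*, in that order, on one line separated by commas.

huwiup, roja

Looking at the last vowel of each stem: -up when the last vowel of the stem is a high vowel (*lafu*, *ruzi*, *mipapi*); -ja when the last vowel of the stem is a non-high vowel (*hoa*, *dimo*, *jubo*).
The last vowel of *huwi* is /i/, which is a high vowel, so the suffix is -up, giving *huwiup*.
*ro*: last vowel = /o/, a non-high vowel → -ja → *roja*.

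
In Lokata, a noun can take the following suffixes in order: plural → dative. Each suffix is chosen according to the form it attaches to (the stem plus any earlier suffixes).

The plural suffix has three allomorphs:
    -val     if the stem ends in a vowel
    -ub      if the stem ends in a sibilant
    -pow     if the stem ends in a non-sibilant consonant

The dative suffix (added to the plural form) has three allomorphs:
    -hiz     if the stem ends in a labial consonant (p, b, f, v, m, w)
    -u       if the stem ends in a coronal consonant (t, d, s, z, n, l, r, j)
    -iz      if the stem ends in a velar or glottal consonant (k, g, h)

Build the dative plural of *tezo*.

tezovalu

*tezo* — final sound /o/ (a vowel) → -val → *tezoval*.
The final consonant of the plural form *tezoval* is /l/, which is coronal, so the dative suffix is -u, giving *tezovalu*.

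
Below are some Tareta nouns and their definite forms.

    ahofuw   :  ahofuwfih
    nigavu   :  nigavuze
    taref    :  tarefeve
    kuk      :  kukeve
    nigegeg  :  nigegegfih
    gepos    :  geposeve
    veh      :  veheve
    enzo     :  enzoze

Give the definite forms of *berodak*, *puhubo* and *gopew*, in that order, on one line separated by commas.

The pattern is voicing of the final sound: -eve when the stem ends in a voiceless consonant (*taref*, *kuk*, *gepos*, *veh*); -fih when the stem ends in a voiced consonant (*ahofuw*, *nigegeg*); -ze when the stem ends in a vowel (*nigavu*, *enzo*).
The final sound of *berodak* is /k/, which is a voiceless consonant, so the suffix is -eve, giving *berodakeve*.
*puhubo* — final sound /o/ (a vowel) → -ze → *puhuboze*.
*gopew*: final sound = /w/, a voiced consonant → -fih → *gopewfih*.

berodakeve, puhuboze, gopewfih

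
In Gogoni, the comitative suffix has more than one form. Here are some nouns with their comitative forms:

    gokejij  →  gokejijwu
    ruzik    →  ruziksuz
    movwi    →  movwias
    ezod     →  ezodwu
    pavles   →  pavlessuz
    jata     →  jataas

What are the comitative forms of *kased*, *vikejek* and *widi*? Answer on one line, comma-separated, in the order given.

The suffix is conditioned by the final sound: -suz when the stem ends in a voiceless consonant (*ruzik*, *pavles*); -wu when the stem ends in a voiced consonant (*gokejij*, *ezod*); -as when the stem ends in a vowel (*movwi*, *jata*).
*kased* — final sound /d/ (a voiced consonant) → -wu → *kasedwu*.
*vikejek* — final sound /k/ (a voiceless consonant) → -suz → *vikejeksuz*.
*widi* — final sound /i/ (a vowel) → -as → *widias*.

kasedwu, vikejeksuz, widias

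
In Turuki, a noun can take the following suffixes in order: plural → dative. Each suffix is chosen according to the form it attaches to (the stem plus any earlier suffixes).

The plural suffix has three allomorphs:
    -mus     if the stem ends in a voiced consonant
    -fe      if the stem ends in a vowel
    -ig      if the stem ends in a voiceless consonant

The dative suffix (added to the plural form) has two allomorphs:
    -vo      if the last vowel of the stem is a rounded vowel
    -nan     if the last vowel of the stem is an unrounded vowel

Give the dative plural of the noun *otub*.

*otub* — final sound /b/ (a voiced consonant) → -mus → *otubmus*.
The plural form *otubmus* — last vowel /u/ (a rounded vowel) → -vo → *otubmusvo*.

otubmusvo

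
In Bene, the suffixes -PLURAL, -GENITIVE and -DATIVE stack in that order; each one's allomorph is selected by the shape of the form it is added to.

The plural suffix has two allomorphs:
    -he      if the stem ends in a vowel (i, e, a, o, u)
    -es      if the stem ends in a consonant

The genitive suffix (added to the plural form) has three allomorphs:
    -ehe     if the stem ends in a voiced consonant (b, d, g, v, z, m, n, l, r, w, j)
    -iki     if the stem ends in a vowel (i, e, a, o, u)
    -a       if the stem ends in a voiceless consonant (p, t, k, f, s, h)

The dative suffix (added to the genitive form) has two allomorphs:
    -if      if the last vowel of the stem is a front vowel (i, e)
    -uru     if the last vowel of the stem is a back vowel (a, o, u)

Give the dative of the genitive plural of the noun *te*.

*te*: final sound = /e/, a vowel → -he → *tehe*.
Since the final sound of the plural form *tehe* is /e/ (a vowel), it takes -iki, giving *teheiki*.
The genitive form *teheiki*: last vowel = /i/, a front vowel → -if → *teheikiif*.

teheikiif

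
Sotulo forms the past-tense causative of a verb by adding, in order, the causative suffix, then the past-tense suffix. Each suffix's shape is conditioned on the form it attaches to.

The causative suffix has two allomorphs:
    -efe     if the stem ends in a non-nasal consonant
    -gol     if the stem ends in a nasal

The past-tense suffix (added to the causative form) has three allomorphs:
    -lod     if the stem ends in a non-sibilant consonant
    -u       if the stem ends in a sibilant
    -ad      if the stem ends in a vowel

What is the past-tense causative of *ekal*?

ekalefead

Since the final consonant of *ekal* is /l/ (non-nasal), it takes -efe, giving *ekalefe*.
Since the final sound of the causative form *ekalefe* is /e/ (a vowel), it takes -ad, giving *ekalefead*.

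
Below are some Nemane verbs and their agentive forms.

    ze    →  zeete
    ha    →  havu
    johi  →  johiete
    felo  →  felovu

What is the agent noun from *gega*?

The suffix is conditioned by the last vowel: -ete when the last vowel of the stem is a front vowel (*ze*, *johi*); -vu when the last vowel of the stem is a back vowel (*ha*, *felo*).
The last vowel of *gega* is /a/, which is a back vowel, so the suffix is -vu, giving *gegavu*.

gegavu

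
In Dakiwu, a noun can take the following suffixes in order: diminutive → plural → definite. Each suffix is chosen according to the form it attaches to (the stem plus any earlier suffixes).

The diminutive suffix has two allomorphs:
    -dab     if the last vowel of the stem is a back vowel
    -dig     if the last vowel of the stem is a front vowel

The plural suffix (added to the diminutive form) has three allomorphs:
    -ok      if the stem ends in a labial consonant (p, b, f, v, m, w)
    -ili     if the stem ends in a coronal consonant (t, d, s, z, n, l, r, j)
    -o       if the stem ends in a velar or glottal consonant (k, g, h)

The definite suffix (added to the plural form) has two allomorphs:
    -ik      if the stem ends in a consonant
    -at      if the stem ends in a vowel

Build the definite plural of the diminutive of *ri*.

ridigoat

*ri* — last vowel /i/ (a front vowel) → -dig → *ridig*.
Since the final consonant of the diminutive form *ridig* is /g/ (velar/glottal), it takes -o, giving *ridigo*.
Since the final sound of the plural form *ridigo* is /o/ (a vowel), it takes -at, giving *ridigoat*.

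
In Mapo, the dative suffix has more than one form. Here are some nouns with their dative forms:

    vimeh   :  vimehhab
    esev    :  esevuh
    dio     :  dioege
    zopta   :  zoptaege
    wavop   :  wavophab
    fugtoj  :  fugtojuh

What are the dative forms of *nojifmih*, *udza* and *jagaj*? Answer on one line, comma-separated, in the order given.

nojifmihhab, udzaege, jagajuh

The pattern is voicing of the final sound: -hab when the stem ends in a voiceless consonant (*vimeh*, *wavop*); -uh when the stem ends in a voiced consonant (*esev*, *fugtoj*); -ege when the stem ends in a vowel (*dio*, *zopta*).
*nojifmih* — final sound /h/ (a voiceless consonant) → -hab → *nojifmihhab*.
*udza*: final sound = /a/, a vowel → -ege → *udzaege*.
The final sound of *jagaj* is /j/, which is a voiced consonant, so the suffix is -uh, giving *jagajuh*.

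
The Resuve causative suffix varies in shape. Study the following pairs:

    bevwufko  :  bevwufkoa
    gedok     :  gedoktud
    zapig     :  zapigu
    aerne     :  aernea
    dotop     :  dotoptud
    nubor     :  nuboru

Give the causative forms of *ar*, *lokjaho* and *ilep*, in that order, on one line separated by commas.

The suffix is conditioned by the final sound: -tud when the stem ends in a voiceless consonant (*gedok*, *dotop*); -u when the stem ends in a voiced consonant (*zapig*, *nubor*); -a when the stem ends in a vowel (*bevwufko*, *aerne*).
The final sound of *ar* is /r/, which is a voiced consonant, so the suffix is -u, giving *aru*.
Since the final sound of *lokjaho* is /o/ (a vowel), it takes -a, giving *lokjahoa*.
Since the final sound of *ilep* is /p/ (a voiceless consonant), it takes -tud, giving *ileptud*.

aru, lokjahoa, ileptud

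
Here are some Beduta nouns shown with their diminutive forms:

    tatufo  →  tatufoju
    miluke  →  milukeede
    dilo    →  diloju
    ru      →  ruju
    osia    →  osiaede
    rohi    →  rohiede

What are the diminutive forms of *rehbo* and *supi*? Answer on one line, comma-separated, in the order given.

The alternation tracks the last vowel of the stem — -ju when the last vowel of the stem is a rounded vowel (*tatufo*, *dilo*, *ru*); -ede when the last vowel of the stem is an unrounded vowel (*miluke*, *osia*, *rohi*).
The last vowel of *rehbo* is /o/, which is a rounded vowel, so the suffix is -ju, giving *rehboju*.
*supi* — last vowel /i/ (an unrounded vowel) → -ede → *supiede*.

rehboju, supiede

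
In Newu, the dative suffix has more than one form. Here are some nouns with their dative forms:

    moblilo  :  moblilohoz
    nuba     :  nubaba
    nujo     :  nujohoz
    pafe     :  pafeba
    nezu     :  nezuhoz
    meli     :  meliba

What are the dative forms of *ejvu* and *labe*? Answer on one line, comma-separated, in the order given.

ejvuhoz, labeba

Looking at the last vowel of each stem: -hoz when the last vowel of the stem is a rounded vowel (*moblilo*, *nujo*, *nezu*); -ba when the last vowel of the stem is an unrounded vowel (*nuba*, *pafe*, *meli*).
The last vowel of *ejvu* is /u/, which is a rounded vowel, so the suffix is -hoz, giving *ejvuhoz*.
*labe*: last vowel = /e/, an unrounded vowel → -ba → *labeba*.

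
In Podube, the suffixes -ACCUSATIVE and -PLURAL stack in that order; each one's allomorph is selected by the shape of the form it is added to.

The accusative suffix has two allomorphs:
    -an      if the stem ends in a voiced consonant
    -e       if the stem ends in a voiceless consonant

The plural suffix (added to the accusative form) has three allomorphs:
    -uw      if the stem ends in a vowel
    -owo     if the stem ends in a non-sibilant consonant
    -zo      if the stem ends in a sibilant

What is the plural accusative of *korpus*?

Since the final consonant of *korpus* is /s/ (voiceless), it takes -e, giving *korpuse*.
Since the final sound of the accusative form *korpuse* is /e/ (a vowel), it takes -uw, giving *korpuseuw*.

korpuseuw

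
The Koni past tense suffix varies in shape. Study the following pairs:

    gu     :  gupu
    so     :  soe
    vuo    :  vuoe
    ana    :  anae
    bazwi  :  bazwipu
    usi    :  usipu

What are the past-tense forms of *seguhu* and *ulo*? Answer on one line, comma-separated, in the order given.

The alternation tracks the last vowel of the stem — -pu when the last vowel of the stem is a high vowel (*gu*, *bazwi*, *usi*); -e when the last vowel of the stem is a non-high vowel (*so*, *vuo*, *ana*).
Since the last vowel of *seguhu* is /u/ (a high vowel), it takes -pu, giving *seguhupu*.
Since the last vowel of *ulo* is /o/ (a non-high vowel), it takes -e, giving *uloe*.

seguhupu, uloe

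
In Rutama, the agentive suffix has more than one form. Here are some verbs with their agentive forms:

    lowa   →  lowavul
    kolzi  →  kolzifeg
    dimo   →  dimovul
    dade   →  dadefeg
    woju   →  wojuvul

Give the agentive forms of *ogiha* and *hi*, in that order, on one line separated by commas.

Looking at the last vowel of each stem: -feg when the last vowel of the stem is a front vowel (*kolzi*, *dade*); -vul when the last vowel of the stem is a back vowel (*lowa*, *dimo*, *woju*).
Since the last vowel of *ogiha* is /a/ (a back vowel), it takes -vul, giving *ogihavul*.
The last vowel of *hi* is /i/, which is a front vowel, so the suffix is -feg, giving *hifeg*.

ogihavul, hifeg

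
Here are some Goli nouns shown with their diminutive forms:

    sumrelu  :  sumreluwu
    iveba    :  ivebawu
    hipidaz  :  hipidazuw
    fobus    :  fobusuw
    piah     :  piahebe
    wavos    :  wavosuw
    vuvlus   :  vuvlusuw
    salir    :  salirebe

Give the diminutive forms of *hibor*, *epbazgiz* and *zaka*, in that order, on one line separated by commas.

Looking at the final sound of each stem: -uw when the stem ends in a sibilant (*hipidaz*, *fobus*, *wavos*, *vuvlus*); -ebe when the stem ends in a non-sibilant consonant (*piah*, *salir*); -wu when the stem ends in a vowel (*sumrelu*, *iveba*).
The final sound of *hibor* is /r/, which is a non-sibilant consonant, so the suffix is -ebe, giving *hiborebe*.
*epbazgiz* — final sound /z/ (a sibilant) → -uw → *epbazgizuw*.
*zaka*: final sound = /a/, a vowel → -wu → *zakawu*.

hiborebe, epbazgizuw, zakawu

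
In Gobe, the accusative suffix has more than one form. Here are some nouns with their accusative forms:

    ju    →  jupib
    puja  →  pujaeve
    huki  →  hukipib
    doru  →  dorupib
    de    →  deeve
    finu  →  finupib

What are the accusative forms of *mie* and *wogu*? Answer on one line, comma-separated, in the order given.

mieeve, wogupib

The suffix is conditioned by the last vowel: -pib when the last vowel of the stem is a high vowel (*ju*, *huki*, *doru*, *finu*); -eve when the last vowel of the stem is a non-high vowel (*puja*, *de*).
Since the last vowel of *mie* is /e/ (a non-high vowel), it takes -eve, giving *mieeve*.
Since the last vowel of *wogu* is /u/ (a high vowel), it takes -pib, giving *wogupib*.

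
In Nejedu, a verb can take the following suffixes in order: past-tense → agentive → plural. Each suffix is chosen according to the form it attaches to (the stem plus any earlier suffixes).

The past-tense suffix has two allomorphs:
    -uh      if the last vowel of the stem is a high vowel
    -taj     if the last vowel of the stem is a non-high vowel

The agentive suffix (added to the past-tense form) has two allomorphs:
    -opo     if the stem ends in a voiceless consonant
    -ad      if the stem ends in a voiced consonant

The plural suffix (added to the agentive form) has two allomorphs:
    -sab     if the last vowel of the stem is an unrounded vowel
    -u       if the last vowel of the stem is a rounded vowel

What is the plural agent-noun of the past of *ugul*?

uguluhopou

The last vowel of *ugul* is /u/, which is a high vowel, so the past-tense suffix is -uh, giving *uguluh*.
The past-tense form *uguluh*: final consonant = /h/, voiceless → -opo → *uguluhopo*.
Since the last vowel of the agentive form *uguluhopo* is /o/ (a rounded vowel), it takes -u, giving *uguluhopou*.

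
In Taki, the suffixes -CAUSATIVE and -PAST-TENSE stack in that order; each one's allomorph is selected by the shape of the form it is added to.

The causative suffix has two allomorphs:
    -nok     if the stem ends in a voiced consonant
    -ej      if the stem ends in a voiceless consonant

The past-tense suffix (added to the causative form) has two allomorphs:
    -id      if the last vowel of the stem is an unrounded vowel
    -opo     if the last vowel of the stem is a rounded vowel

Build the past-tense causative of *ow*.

The final consonant of *ow* is /w/, which is voiced, so the causative suffix is -nok, giving *ownok*.
The causative form *ownok* — last vowel /o/ (a rounded vowel) → -opo → *ownokopo*.

ownokopo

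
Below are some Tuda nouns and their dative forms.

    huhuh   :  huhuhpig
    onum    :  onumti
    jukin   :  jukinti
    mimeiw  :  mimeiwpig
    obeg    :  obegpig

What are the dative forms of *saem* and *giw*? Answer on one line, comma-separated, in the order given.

Looking at the final consonant of each stem: -ti when the stem ends in a nasal (*onum*, *jukin*); -pig when the stem ends in a non-nasal consonant (*huhuh*, *mimeiw*, *obeg*).
Since the final consonant of *saem* is /m/ (a nasal), it takes -ti, giving *saemti*.
The final consonant of *giw* is /w/, which is non-nasal, so the suffix is -pig, giving *giwpig*.

saemti, giwpig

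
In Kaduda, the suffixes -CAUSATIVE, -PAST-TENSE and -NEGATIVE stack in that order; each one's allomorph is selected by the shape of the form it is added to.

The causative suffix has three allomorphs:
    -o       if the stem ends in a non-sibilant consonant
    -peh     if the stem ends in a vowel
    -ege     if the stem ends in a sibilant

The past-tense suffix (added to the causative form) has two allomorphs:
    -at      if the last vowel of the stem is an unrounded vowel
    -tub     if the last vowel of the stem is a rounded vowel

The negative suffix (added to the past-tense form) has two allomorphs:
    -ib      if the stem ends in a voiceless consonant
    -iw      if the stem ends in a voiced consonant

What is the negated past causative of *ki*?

kipehatib

The final sound of *ki* is /i/, which is a vowel, so the causative suffix is -peh, giving *kipeh*.
The last vowel of the causative form *kipeh* is /e/, which is an unrounded vowel, so the past-tense suffix is -at, giving *kipehat*.
The final consonant of the past-tense form *kipehat* is /t/, which is voiceless, so the negative suffix is -ib, giving *kipehatib*.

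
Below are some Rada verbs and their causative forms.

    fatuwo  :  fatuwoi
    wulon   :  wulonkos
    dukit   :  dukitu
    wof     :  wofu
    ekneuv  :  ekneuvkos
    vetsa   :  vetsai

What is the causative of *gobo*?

The alternation tracks the final sound of the stem — -u when the stem ends in a voiceless consonant (*dukit*, *wof*); -kos when the stem ends in a voiced consonant (*wulon*, *ekneuv*); -i when the stem ends in a vowel (*fatuwo*, *vetsa*).
Since the final sound of *gobo* is /o/ (a vowel), it takes -i, giving *goboi*.

goboi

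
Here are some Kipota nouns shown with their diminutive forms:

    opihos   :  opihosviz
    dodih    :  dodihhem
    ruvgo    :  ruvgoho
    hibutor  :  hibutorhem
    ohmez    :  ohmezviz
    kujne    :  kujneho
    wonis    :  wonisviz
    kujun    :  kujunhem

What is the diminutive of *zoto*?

zotoho

Looking at the final sound of each stem: -viz when the stem ends in a sibilant (*opihos*, *ohmez*, *wonis*); -hem when the stem ends in a non-sibilant consonant (*dodih*, *hibutor*, *kujun*); -ho when the stem ends in a vowel (*ruvgo*, *kujne*).
*zoto* — final sound /o/ (a vowel) → -ho → *zotoho*.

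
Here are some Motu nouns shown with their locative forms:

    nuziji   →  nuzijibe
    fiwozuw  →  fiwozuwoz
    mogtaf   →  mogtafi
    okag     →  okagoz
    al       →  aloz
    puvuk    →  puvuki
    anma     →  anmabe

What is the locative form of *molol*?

mololoz

The pattern is voicing of the final sound: -i when the stem ends in a voiceless consonant (*mogtaf*, *puvuk*); -oz when the stem ends in a voiced consonant (*fiwozuw*, *okag*, *al*); -be when the stem ends in a vowel (*nuziji*, *anma*).
Since the final sound of *molol* is /l/ (a voiced consonant), it takes -oz, giving *mololoz*.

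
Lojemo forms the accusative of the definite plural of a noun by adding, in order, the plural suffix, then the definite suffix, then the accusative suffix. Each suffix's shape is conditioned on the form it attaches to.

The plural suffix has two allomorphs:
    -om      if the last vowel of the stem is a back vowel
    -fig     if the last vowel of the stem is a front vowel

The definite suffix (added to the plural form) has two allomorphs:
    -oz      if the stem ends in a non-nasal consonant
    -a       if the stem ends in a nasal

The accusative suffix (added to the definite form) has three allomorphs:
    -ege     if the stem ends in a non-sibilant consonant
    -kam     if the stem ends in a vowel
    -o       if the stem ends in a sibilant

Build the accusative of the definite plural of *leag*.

leagomakam

The last vowel of *leag* is /a/, which is a back vowel, so the plural suffix is -om, giving *leagom*.
Since the final consonant of the plural form *leagom* is /m/ (a nasal), it takes -a, giving *leagoma*.
The definite form *leagoma*: final sound = /a/, a vowel → -kam → *leagomakam*.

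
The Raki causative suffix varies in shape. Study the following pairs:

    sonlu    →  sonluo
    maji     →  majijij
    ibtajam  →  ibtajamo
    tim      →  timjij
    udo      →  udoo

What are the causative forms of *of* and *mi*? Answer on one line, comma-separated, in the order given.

The alternation tracks the last vowel of the stem — -jij when the last vowel of the stem is a front vowel (*maji*, *tim*); -o when the last vowel of the stem is a back vowel (*sonlu*, *ibtajam*, *udo*).
Since the last vowel of *of* is /o/ (a back vowel), it takes -o, giving *ofo*.
*mi* — last vowel /i/ (a front vowel) → -jij → *mijij*.

ofo, mijij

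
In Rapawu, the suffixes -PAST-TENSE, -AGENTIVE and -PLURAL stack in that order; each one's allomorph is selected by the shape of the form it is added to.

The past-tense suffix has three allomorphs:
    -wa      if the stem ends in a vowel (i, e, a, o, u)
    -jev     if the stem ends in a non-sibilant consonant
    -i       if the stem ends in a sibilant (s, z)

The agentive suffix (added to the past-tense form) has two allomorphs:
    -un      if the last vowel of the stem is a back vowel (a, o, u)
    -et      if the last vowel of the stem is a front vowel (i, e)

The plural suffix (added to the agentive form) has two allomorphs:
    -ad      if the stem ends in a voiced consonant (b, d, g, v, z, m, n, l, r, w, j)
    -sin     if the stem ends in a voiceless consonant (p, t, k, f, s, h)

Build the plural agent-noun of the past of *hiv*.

hivjevetsin

The final sound of *hiv* is /v/, which is a non-sibilant consonant, so the past-tense suffix is -jev, giving *hivjev*.
Since the last vowel of the past-tense form *hivjev* is /e/ (a front vowel), it takes -et, giving *hivjevet*.
The agentive form *hivjevet*: final consonant = /t/, voiceless → -sin → *hivjevetsin*.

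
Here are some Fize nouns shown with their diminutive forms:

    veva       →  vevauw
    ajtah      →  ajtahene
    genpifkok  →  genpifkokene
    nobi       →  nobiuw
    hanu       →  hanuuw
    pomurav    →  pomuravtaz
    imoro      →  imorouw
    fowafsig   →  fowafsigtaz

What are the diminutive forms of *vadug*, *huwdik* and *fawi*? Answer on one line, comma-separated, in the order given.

The alternation tracks the final sound of the stem — -ene when the stem ends in a voiceless consonant (*ajtah*, *genpifkok*); -taz when the stem ends in a voiced consonant (*pomurav*, *fowafsig*); -uw when the stem ends in a vowel (*veva*, *nobi*, *hanu*, *imoro*).
*vadug* — final sound /g/ (a voiced consonant) → -taz → *vadugtaz*.
*huwdik* — final sound /k/ (a voiceless consonant) → -ene → *huwdikene*.
The final sound of *fawi* is /i/, which is a vowel, so the suffix is -uw, giving *fawiuw*.

vadugtaz, huwdikene, fawiuw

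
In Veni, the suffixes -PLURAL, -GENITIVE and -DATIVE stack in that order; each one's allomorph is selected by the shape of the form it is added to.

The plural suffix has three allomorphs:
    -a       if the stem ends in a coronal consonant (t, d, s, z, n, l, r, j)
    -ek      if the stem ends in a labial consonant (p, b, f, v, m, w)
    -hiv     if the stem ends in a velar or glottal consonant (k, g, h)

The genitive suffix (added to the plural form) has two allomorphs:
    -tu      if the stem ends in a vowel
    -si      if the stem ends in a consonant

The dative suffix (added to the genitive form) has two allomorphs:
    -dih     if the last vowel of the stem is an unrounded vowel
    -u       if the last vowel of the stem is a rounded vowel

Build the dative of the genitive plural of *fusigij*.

The final consonant of *fusigij* is /j/, which is coronal, so the plural suffix is -a, giving *fusigija*.
The final sound of the plural form *fusigija* is /a/, which is a vowel, so the genitive suffix is -tu, giving *fusigijatu*.
Since the last vowel of the genitive form *fusigijatu* is /u/ (a rounded vowel), it takes -u, giving *fusigijatuu*.

fusigijatuu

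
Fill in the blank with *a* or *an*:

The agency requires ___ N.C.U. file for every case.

The indefinite article is chosen by the initial *sound* of the following word, not its spelling.
The initialism *N.C.U.* is read letter by letter; the first letter, N, is pronounced /ɛn/, which begins with a vowel sound.
So the article is *an*: The agency requires an N.C.U. file for every case.

an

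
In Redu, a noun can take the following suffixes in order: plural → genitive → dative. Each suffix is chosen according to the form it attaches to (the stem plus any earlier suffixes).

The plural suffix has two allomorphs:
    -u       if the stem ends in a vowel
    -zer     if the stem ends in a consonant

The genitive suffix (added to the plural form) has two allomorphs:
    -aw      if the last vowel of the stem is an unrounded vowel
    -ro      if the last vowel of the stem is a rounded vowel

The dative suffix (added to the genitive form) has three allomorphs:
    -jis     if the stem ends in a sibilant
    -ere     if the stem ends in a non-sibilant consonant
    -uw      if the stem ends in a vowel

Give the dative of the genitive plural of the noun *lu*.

*lu*: final sound = /u/, a vowel → -u → *luu*.
The plural form *luu* — last vowel /u/ (a rounded vowel) → -ro → *luuro*.
The genitive form *luuro* — final sound /o/ (a vowel) → -uw → *luurouw*.

luurouw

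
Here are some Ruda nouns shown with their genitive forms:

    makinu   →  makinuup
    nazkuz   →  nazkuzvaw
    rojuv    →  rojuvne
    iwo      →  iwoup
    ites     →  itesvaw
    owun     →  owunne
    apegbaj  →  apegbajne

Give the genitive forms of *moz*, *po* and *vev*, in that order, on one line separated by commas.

The pattern is sibilance of the final sound: -vaw when the stem ends in a sibilant (*nazkuz*, *ites*); -ne when the stem ends in a non-sibilant consonant (*rojuv*, *owun*, *apegbaj*); -up when the stem ends in a vowel (*makinu*, *iwo*).
*moz*: final sound = /z/, a sibilant → -vaw → *mozvaw*.
The final sound of *po* is /o/, which is a vowel, so the suffix is -up, giving *poup*.
*vev* — final sound /v/ (a non-sibilant consonant) → -ne → *vevne*.

mozvaw, poup, vevne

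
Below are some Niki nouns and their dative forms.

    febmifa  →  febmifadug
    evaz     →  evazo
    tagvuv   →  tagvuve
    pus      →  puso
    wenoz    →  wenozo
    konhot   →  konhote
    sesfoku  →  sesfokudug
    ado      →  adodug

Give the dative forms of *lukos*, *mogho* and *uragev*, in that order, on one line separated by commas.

The alternation tracks the final sound of the stem — -o when the stem ends in a sibilant (*evaz*, *pus*, *wenoz*); -e when the stem ends in a non-sibilant consonant (*tagvuv*, *konhot*); -dug when the stem ends in a vowel (*febmifa*, *sesfoku*, *ado*).
*lukos*: final sound = /s/, a sibilant → -o → *lukoso*.
The final sound of *mogho* is /o/, which is a vowel, so the suffix is -dug, giving *moghodug*.
The final sound of *uragev* is /v/, which is a non-sibilant consonant, so the suffix is -e, giving *urageve*.

lukoso, moghodug, urageve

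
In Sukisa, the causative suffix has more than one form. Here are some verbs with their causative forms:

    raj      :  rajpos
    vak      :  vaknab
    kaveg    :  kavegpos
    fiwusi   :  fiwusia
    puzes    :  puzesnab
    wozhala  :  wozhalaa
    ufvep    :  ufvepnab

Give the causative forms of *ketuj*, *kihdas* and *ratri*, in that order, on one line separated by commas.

The alternation tracks the final sound of the stem — -nab when the stem ends in a voiceless consonant (*vak*, *puzes*, *ufvep*); -pos when the stem ends in a voiced consonant (*raj*, *kaveg*); -a when the stem ends in a vowel (*fiwusi*, *wozhala*).
The final sound of *ketuj* is /j/, which is a voiced consonant, so the suffix is -pos, giving *ketujpos*.
Since the final sound of *kihdas* is /s/ (a voiceless consonant), it takes -nab, giving *kihdasnab*.
Since the final sound of *ratri* is /i/ (a vowel), it takes -a, giving *ratria*.

ketujpos, kihdasnab, ratria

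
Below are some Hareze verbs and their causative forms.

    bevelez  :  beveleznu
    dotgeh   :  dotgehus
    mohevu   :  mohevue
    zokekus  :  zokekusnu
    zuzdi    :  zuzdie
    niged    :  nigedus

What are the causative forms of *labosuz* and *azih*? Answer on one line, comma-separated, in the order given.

labosuznu, azihus

The pattern is sibilance of the final sound: -nu when the stem ends in a sibilant (*bevelez*, *zokekus*); -us when the stem ends in a non-sibilant consonant (*dotgeh*, *niged*); -e when the stem ends in a vowel (*mohevu*, *zuzdi*).
The final sound of *labosuz* is /z/, which is a sibilant, so the suffix is -nu, giving *labosuznu*.
Since the final sound of *azih* is /h/ (a non-sibilant consonant), it takes -us, giving *azihus*.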